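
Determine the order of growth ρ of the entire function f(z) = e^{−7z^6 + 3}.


|e^{−7z^6 + 3}| = e^{Re(-7·z^6) + 3} ≤ e^{7|z|^6 + 3} = e^{7r^6 + 3} on |z| = r, so ρ ≤ 6. Choosing z on |z|=r so that -7·z^6 is real positive (always possible by picking arg z appropriately) gives |f(z)| = e^{7r^6 + 3}, matching the bound. The additive constant 3 does not affect log log M(r) ~ 6·log r. Hence ρ = 6.
Therefore ρ = 6.

Order ρ = 6.


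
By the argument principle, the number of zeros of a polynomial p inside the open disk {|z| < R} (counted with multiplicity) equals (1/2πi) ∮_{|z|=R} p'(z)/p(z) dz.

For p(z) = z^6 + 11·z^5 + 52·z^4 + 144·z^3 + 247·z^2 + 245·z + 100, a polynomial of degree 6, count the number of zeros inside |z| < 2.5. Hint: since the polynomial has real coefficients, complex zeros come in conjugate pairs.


The zeros of p are: -4, -1, (-1 + 2i), (-1 - 2i), (-2 + 1i), (-2 - 1i).
Their magnitudes are: 4, 1, 2.236, 2.236, 2.236, 2.236.
Zeros with |z| < R = 2.5: -1, (-1 + 2i), (-1 - 2i), (-2 + 1i), (-2 - 1i).
Count = 5.
By the argument principle, (1/2πi) ∮_{|z|=R} p'(z)/p(z) dz equals exactly this count.

Number of zeros inside |z| < 2.5: 5.


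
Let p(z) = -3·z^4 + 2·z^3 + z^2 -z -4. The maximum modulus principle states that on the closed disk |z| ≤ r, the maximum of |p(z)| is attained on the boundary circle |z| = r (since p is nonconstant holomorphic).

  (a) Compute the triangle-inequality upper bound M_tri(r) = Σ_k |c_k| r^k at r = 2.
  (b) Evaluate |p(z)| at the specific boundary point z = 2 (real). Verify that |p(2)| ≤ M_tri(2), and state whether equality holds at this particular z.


Coefficients: c_0 = -4, c_1 = -1, c_2 = 1, c_3 = 2, c_4 = -3. Radius r = 2.
Part (a). Triangle bound: M_tri(r) = Σ_k |c_k| r^k
  = |-4|·2^0 + |-1|·2^1 + |1|·2^2 + |2|·2^3 + |-3|·2^4
  = 4 + 2 + 4 + 16 + 48 = 74.
This bounds M(r) := max_{|z|=r} |p(z)| from above; equality holds iff all terms c_k z^k can be made to align in phase at a single z on |z|=r.
Part (b). At z = 2 (real, on the circle |z| = r):
  p(2) = (-4)·2^0 + (-1)·2^1 + (1)·2^2 + (2)·2^3 + (-3)·2^4 = -34.
  |p(2)| = 34.
Check: |p(2)| = 34 ≤ 74 = M_tri(2). ✓ Equality does not hold at z = 2 (the coefficients have mixed signs, so the terms do not all align in phase there).

M_tri(2) = 74; |p(2)| = 34; equality at z=2: no.


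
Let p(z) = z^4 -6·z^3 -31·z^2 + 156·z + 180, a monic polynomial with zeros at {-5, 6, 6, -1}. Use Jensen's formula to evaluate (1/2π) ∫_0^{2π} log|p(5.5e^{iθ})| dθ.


Zeros: -5, -1, 6, 6; r = 5.5.
Inside |z| < r: -5, -1. Outside (|z| ≥ r): 6, 6.
p(0) = 180, so log|p(0)| = log(180) = 5.1930.
Apply Jensen: I(r) = log|p(0)| + Σ_k log(r/|z_k|), summed over zeros inside |z| < r.
  log(r/|z_k|) for z_k = -5: log(5.5/5) = 0.0953
  log(r/|z_k|) for z_k = -1: log(5.5/1) = 1.7047
  Outside zeros (6, 6) contribute nothing to the Jensen sum.
Sum over inside zeros: 1.8001.
I(r) = log|p(0)| + (inside sum) = 5.1930 + 1.8001 = 6.9930.
Note: since some zeros are outside |z| ≤ r, the simplified n·log(r) form does NOT apply — only the inside zeros contribute.

I(r) ≈ 6.9930.


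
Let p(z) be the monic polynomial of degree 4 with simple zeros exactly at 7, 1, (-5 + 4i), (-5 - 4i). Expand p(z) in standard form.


The polynomial is p(z) = ∏_{α ∈ S} (z − α), where S = {7, 1, (-5 + 4i), (-5 - 4i)}.
Expanding the product yields: p(z) = z^4 + 2·z^3 -32·z^2 -258·z + 287.
Note conjugate pairs combine to real quadratics: (z − (-5+4i))(z − (-5−4i)) = z² + 10z + 41.
The resulting polynomial has degree 4 and real coefficients as required.

p(z) = z^4 + 2·z^3 -32·z^2 -258·z + 287.


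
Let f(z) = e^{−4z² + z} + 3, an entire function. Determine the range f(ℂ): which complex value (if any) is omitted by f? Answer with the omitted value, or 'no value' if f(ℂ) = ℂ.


Little Picard bounds the complement of f(ℂ) to at most one point.
The exponent g(z) = −4z² + z is a nonconstant polynomial, hence surjective onto ℂ. So e^{g(z)} takes every value in {e^w : w ∈ ℂ} = ℂ ∖ {0}. Adding 3 shifts the range to ℂ ∖ {3}. f omits exactly 3.

Omitted value: 3.


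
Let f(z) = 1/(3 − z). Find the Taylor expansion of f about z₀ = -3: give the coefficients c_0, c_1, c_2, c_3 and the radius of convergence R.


Let w = z − z₀, so z = z₀ + w.
Then 3 − z = 3 − (z₀ + w) = (3 − z₀) − w = 6 − w.
f(z) = 1/(6 − w) = (1/(6)) · 1/(1 − w/(6)) = Σ_{n≥0} w^n / (6)^(n+1).
So c_n = 1/(6)^(n+1):
  c_0 = 1/(6)^1 = 1/6.
  c_1 = 1/(6)^2 = 1/36.
  c_2 = 1/(6)^3 = 1/216.
  c_3 = 1/(6)^4 = 1/1296.
The series is valid for |w/d| < 1, i.e. |z − z₀| < |d|.
Radius of convergence: R = |3 − z₀| = |6| = 6 (distance from z₀ to the singularity z = 3).

c_0 = 1/6, c_1 = 1/36, c_2 = 1/216, c_3 = 1/1296; R = 6.


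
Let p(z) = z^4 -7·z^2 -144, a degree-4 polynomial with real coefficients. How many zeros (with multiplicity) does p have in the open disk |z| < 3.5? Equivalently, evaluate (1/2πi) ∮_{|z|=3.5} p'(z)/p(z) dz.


The zeros of p are: 4, (0 + 3i), (0 - 3i), -4.
Their magnitudes are: 4, 3, 3, 4.
Zeros with |z| < R = 3.5: (0 + 3i), (0 - 3i).
Count = 2.
By the argument principle, (1/2πi) ∮_{|z|=R} p'(z)/p(z) dz equals exactly this count.

Number of zeros inside |z| < 3.5: 2.


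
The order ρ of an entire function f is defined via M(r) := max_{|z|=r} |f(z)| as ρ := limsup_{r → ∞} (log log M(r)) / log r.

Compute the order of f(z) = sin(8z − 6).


sin(w) is a linear combination of e^{iw} and e^{−iw} (or e^w, e^{−w} in the hyperbolic case), so |sin(w)| ≤ e^{|w|}. With w = 8z − 6, |w| ≤ 8|z| + 6 = 8r + 6 on |z| = r, giving M(r) ≤ e^{8r + 6}, so ρ ≤ 1. On a suitable ray (z = it for sin/cos; z = t for sinh/cosh, t real → ∞), |sin(8z − 6)| grows like e^{8|t|}/2, so ρ ≥ 1. Hence ρ = 1.
Therefore ρ = 1.

Order ρ = 1.


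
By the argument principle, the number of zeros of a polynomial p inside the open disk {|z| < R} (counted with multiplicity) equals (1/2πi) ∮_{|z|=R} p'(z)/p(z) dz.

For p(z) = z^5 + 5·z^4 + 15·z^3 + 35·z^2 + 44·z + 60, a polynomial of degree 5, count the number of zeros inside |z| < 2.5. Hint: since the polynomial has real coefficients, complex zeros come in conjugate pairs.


The zeros of p are: -3, (0 + 2i), (0 - 2i), (-1 + 2i), (-1 - 2i).
Their magnitudes are: 3, 2, 2, 2.236, 2.236.
Zeros with |z| < R = 2.5: (0 + 2i), (0 - 2i), (-1 + 2i), (-1 - 2i).
Count = 4.
By the argument principle, (1/2πi) ∮_{|z|=R} p'(z)/p(z) dz equals exactly this count.

Number of zeros inside |z| < 2.5: 4.


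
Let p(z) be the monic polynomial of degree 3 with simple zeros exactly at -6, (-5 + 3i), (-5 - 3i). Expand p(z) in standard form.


The polynomial is p(z) = ∏_{α ∈ S} (z − α), where S = {-6, (-5 + 3i), (-5 - 3i)}.
Expanding the product yields: p(z) = z^3 + 16·z^2 + 94·z + 204.
Note conjugate pairs combine to real quadratics: (z − (-5+3i))(z − (-5−3i)) = z² + 10z + 34.
The resulting polynomial has degree 3 and real coefficients as required.

p(z) = z^3 + 16·z^2 + 94·z + 204.


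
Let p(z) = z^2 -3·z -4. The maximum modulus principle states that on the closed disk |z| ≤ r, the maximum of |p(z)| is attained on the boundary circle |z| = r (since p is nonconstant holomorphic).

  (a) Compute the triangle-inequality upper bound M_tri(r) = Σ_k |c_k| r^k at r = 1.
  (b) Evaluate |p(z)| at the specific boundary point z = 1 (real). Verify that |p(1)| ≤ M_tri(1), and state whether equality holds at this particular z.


Coefficients: c_0 = -4, c_1 = -3, c_2 = 1. Radius r = 1.
Part (a). Triangle bound: M_tri(r) = Σ_k |c_k| r^k
  = |-4|·1^0 + |-3|·1^1 + |1|·1^2
  = 4 + 3 + 1 = 8.
This bounds M(r) := max_{|z|=r} |p(z)| from above; equality holds iff all terms c_k z^k can be made to align in phase at a single z on |z|=r.
Part (b). At z = 1 (real, on the circle |z| = r):
  p(1) = (-4)·1^0 + (-3)·1^1 + (1)·1^2 = -6.
  |p(1)| = 6.
Check: |p(1)| = 6 ≤ 8 = M_tri(1). ✓ Equality does not hold at z = 1 (the coefficients have mixed signs, so the terms do not all align in phase there).

M_tri(1) = 8; |p(1)| = 6; equality at z=1: no.


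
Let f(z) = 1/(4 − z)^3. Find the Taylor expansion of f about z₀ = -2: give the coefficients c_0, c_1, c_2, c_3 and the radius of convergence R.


Let w = z − z₀, so z = z₀ + w.
Then 4 − z = 4 − (z₀ + w) = (4 − z₀) − w = 6 − w.
f(z) = 1/(6 − w)^3 = (1/(6)^3) · (1 − w/(6))^{−3}.
By the binomial series (1−u)^{−3} = Σ_{n≥0} C(n+2, 2) u^n for |u|<1, with u = w/(6):
  c_n = C(n+2, 2) / (6)^(n+3).
  c_0 = 1/(6)^3 = 1/216.
  c_1 = 3/(6)^4 = 1/432.
  c_2 = 6/(6)^5 = 1/1296.
  c_3 = 10/(6)^6 = 5/23328.
The series is valid for |w/d| < 1, i.e. |z − z₀| < |d|.
Radius of convergence: R = |4 − z₀| = |6| = 6 (distance from z₀ to the singularity z = 4).

c_0 = 1/216, c_1 = 1/432, c_2 = 1/1296, c_3 = 5/23328; R = 6.


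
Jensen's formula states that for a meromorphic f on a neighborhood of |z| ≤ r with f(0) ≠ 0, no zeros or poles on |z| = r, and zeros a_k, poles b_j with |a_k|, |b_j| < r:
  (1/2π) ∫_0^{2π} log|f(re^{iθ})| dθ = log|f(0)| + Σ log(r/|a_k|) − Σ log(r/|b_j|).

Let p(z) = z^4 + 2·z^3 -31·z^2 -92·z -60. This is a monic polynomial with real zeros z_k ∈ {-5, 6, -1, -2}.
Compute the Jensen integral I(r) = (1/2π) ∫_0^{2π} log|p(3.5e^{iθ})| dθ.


Zeros: -5, -2, -1, 6; r = 3.5.
Inside |z| < r: -2, -1. Outside (|z| ≥ r): -5, 6.
p(0) = -60, so log|p(0)| = log(60) = 4.0943.
Apply Jensen: I(r) = log|p(0)| + Σ_k log(r/|z_k|), summed over zeros inside |z| < r.
  log(r/|z_k|) for z_k = -1: log(3.5/1) = 1.2528
  log(r/|z_k|) for z_k = -2: log(3.5/2) = 0.5596
  Outside zeros (-5, 6) contribute nothing to the Jensen sum.
Sum over inside zeros: 1.8124.
I(r) = log|p(0)| + (inside sum) = 4.0943 + 1.8124 = 5.9067.
Note: since some zeros are outside |z| ≤ r, the simplified n·log(r) form does NOT apply — only the inside zeros contribute.

I(r) ≈ 5.9067.


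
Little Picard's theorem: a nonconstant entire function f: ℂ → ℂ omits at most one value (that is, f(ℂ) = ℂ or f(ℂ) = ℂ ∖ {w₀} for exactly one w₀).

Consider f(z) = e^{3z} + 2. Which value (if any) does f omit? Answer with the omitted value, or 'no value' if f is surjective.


Little Picard bounds the complement of f(ℂ) to at most one point.
e^{3z} is never zero on ℂ, so 1·e^{3z} takes every value in ℂ ∖ {0}. Adding 2 shifts the range to ℂ ∖ {2}. Thus f omits exactly the value 2.

Omitted value: 2.


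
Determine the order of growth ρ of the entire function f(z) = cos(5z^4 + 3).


Write cos(w) = (e^{iw} ± e^{−iw})/(2 or 2i), so |cos(w)| ≤ e^{|w|}. With w = 5z^4 + 3, |w| ≤ 5r^4 + 3 on |z|=r, giving M(r) ≤ e^{5r^4 + 3} and ρ ≤ 4. For the lower bound, choose z on |z|=r with 5z^4 purely imaginary of modulus 5r^4; then |cos(5z^4 + 3)| grows like e^{5r^4}/2, so ρ ≥ 4. Hence ρ = 4.
Therefore ρ = 4.

Order ρ = 4.


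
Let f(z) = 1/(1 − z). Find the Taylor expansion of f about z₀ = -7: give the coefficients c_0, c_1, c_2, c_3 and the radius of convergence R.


Let w = z − z₀, so z = z₀ + w.
Then 1 − z = 1 − (z₀ + w) = (1 − z₀) − w = 8 − w.
f(z) = 1/(8 − w) = (1/(8)) · 1/(1 − w/(8)) = Σ_{n≥0} w^n / (8)^(n+1).
So c_n = 1/(8)^(n+1):
  c_0 = 1/(8)^1 = 1/8.
  c_1 = 1/(8)^2 = 1/64.
  c_2 = 1/(8)^3 = 1/512.
  c_3 = 1/(8)^4 = 1/4096.
The series is valid for |w/d| < 1, i.e. |z − z₀| < |d|.
Radius of convergence: R = |1 − z₀| = |8| = 8 (distance from z₀ to the singularity z = 1).

c_0 = 1/8, c_1 = 1/64, c_2 = 1/512, c_3 = 1/4096; R = 8.


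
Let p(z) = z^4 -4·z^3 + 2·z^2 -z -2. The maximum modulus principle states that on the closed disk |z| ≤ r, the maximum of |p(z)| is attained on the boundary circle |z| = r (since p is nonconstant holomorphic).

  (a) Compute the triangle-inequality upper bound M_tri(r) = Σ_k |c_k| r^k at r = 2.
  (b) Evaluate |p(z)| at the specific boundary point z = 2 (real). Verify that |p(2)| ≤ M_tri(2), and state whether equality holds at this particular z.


Coefficients: c_0 = -2, c_1 = -1, c_2 = 2, c_3 = -4, c_4 = 1. Radius r = 2.
Part (a). Triangle bound: M_tri(r) = Σ_k |c_k| r^k
  = |-2|·2^0 + |-1|·2^1 + |2|·2^2 + |-4|·2^3 + |1|·2^4
  = 2 + 2 + 8 + 32 + 16 = 60.
This bounds M(r) := max_{|z|=r} |p(z)| from above; equality holds iff all terms c_k z^k can be made to align in phase at a single z on |z|=r.
Part (b). At z = 2 (real, on the circle |z| = r):
  p(2) = (-2)·2^0 + (-1)·2^1 + (2)·2^2 + (-4)·2^3 + (1)·2^4 = -12.
  |p(2)| = 12.
Check: |p(2)| = 12 ≤ 60 = M_tri(2). ✓ Equality does not hold at z = 2 (the coefficients have mixed signs, so the terms do not all align in phase there).

M_tri(2) = 60; |p(2)| = 12; equality at z=2: no.


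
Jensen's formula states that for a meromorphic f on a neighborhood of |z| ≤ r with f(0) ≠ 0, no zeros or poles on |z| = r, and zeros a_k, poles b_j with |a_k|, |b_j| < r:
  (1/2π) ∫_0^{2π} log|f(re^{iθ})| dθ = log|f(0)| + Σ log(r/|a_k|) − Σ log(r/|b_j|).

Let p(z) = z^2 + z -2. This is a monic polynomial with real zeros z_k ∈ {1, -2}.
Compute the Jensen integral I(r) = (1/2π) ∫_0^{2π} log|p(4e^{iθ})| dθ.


Zeros: -2, 1; r = 4.
Inside |z| < r: -2, 1. Outside (|z| ≥ r): ∅.
p(0) = -2, so log|p(0)| = log(2) = 0.6931.
Apply Jensen: I(r) = log|p(0)| + Σ_k log(r/|z_k|), summed over zeros inside |z| < r.
  log(r/|z_k|) for z_k = 1: log(4/1) = 1.3863
  log(r/|z_k|) for z_k = -2: log(4/2) = 0.6931
Sum over inside zeros: 2.0794.
I(r) = log|p(0)| + (inside sum) = 0.6931 + 2.0794 = 2.7726.
Closed form (all zeros inside, monic): I(r) = n·log(r) = 2·log(4) = 2.7726. ✓

I(r) ≈ 2.7726.


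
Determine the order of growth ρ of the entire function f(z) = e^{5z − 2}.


|e^{5z − 2}| = e^{Re(5·z) + -2} ≤ e^{5|z|^1 + -2} = e^{5r^1 + -2} on |z| = r, so ρ ≤ 1. Choosing z on |z|=r so that 5·z is real positive (always possible by picking arg z appropriately) gives |f(z)| = e^{5r^1 + -2}, matching the bound. The additive constant -2 does not affect log log M(r) ~ 1·log r. Hence ρ = 1.
Therefore ρ = 1.

Order ρ = 1.


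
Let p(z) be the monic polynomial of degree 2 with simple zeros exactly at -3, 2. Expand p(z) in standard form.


The polynomial is p(z) = ∏_{α ∈ S} (z − α), where S = {-3, 2}.
Expanding the product yields: p(z) = z^2 + z -6.
The resulting polynomial has degree 2 and real coefficients as required.

p(z) = z^2 + z -6.


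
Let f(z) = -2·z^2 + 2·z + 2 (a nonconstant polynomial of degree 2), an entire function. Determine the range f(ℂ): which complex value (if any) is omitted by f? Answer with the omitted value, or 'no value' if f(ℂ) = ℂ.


Little Picard bounds the complement of f(ℂ) to at most one point.
For every w ∈ ℂ, the equation p(z) − w = 0 is a nonconstant polynomial in z and hence has at least one root by the fundamental theorem of algebra. So p is surjective onto ℂ, omitting no value.

Omitted value: no value.


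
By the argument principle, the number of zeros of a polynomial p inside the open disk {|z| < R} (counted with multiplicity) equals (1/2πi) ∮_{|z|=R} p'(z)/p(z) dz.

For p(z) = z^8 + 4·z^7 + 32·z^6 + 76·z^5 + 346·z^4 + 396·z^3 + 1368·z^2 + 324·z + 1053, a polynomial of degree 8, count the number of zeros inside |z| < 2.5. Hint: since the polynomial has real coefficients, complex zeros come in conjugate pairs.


The zeros of p are: (-2 + 3i), (-2 - 3i), (0 + 1i), (0 - 1i), (0 + 3i), (0 - 3i), (0 + 3i), (0 - 3i).
Their magnitudes are: 3.606, 3.606, 1, 1, 3, 3, 3, 3.
Zeros with |z| < R = 2.5: (0 + 1i), (0 - 1i).
Count = 2.
By the argument principle, (1/2πi) ∮_{|z|=R} p'(z)/p(z) dz equals exactly this count.

Number of zeros inside |z| < 2.5: 2.


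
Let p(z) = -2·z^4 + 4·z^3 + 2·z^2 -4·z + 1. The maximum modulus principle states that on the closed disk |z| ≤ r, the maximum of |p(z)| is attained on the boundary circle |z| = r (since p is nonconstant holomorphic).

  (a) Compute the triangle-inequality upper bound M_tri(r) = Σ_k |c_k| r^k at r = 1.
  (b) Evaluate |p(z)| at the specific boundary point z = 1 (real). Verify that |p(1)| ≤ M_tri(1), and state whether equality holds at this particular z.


Coefficients: c_0 = 1, c_1 = -4, c_2 = 2, c_3 = 4, c_4 = -2. Radius r = 1.
Part (a). Triangle bound: M_tri(r) = Σ_k |c_k| r^k
  = |1|·1^0 + |-4|·1^1 + |2|·1^2 + |4|·1^3 + |-2|·1^4
  = 1 + 4 + 2 + 4 + 2 = 13.
This bounds M(r) := max_{|z|=r} |p(z)| from above; equality holds iff all terms c_k z^k can be made to align in phase at a single z on |z|=r.
Part (b). At z = 1 (real, on the circle |z| = r):
  p(1) = (1)·1^0 + (-4)·1^1 + (2)·1^2 + (4)·1^3 + (-2)·1^4 = 1.
  |p(1)| = 1.
Check: |p(1)| = 1 ≤ 13 = M_tri(1). ✓ Equality does not hold at z = 1 (the coefficients have mixed signs, so the terms do not all align in phase there).

M_tri(1) = 13; |p(1)| = 1; equality at z=1: no.


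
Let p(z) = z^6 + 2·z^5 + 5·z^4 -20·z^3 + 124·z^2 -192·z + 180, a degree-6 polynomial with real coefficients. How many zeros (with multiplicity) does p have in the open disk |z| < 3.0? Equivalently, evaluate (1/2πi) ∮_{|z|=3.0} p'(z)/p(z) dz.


The zeros of p are: (1 + 2i), (1 - 2i), (1 + 1i), (1 - 1i), (-3 + 3i), (-3 - 3i).
Their magnitudes are: 2.236, 2.236, 1.414, 1.414, 4.243, 4.243.
Zeros with |z| < R = 3.0: (1 + 2i), (1 - 2i), (1 + 1i), (1 - 1i).
Count = 4.
By the argument principle, (1/2πi) ∮_{|z|=R} p'(z)/p(z) dz equals exactly this count.

Number of zeros inside |z| < 3.0: 4.


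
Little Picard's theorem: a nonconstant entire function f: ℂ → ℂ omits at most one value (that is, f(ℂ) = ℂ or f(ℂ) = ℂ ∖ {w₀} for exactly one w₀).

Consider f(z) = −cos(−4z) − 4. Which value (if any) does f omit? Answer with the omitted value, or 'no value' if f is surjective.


Little Picard bounds the complement of f(ℂ) to at most one point.
cos is entire and surjective onto ℂ: for every w ∈ ℂ, cos(ζ) = w has a solution ζ ∈ ℂ (e.g., via the complex inverse arccos). With ζ = −4z this gives z = ζ/(-4). Then -1·cos(−4z) takes every value in -1·ℂ = ℂ, and adding -4 is a bijection of ℂ. So f is surjective and omits no value. (Note: only on the real line is cos bounded by [−1, 1].)

Omitted value: no value.


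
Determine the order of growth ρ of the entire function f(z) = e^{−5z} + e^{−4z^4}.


Each summand is entire of order 1 and 4 respectively (as in the single-exponential case). The order of a sum is at most the max of the orders, so ρ ≤ 4. For the lower bound: on |z|=r choose arg z so that -4z^4 is real positive; then |e^{-4z^4}| = e^{4r^4} while |e^{-5z}| ≤ e^{5r^1} = o(e^{4r^4}). So |f| ≥ e^{4r^4}(1 − o(1)) and ρ ≥ 4. Hence ρ = max(1, 4) = 4.
Therefore ρ = 4.

Order ρ = 4.


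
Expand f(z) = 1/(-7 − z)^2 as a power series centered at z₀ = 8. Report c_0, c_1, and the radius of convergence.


Let w = z − z₀, so z = z₀ + w.
Then -7 − z = -7 − (z₀ + w) = (-7 − z₀) − w = -15 − w.
f(z) = 1/(-15 − w)^2 = (1/(-15)^2) · (1 − w/(-15))^{−2}.
By the binomial series (1−u)^{−2} = Σ_{n≥0} C(n+1, 1) u^n for |u|<1, with u = w/(-15):
  c_n = C(n+1, 1) / (-15)^(n+2).
  c_0 = 1/(-15)^2 = 1/225.
  c_1 = 2/(-15)^3 = -2/3375.
The series is valid for |w/d| < 1, i.e. |z − z₀| < |d|.
Radius of convergence: R = |-7 − z₀| = |-15| = 15 (distance from z₀ to the singularity z = -7).

c_0 = 1/225, c_1 = -2/3375; R = 15.


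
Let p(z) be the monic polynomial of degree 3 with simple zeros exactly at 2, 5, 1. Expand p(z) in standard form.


The polynomial is p(z) = ∏_{α ∈ S} (z − α), where S = {2, 5, 1}.
Expanding the product yields: p(z) = z^3 -8·z^2 + 17·z -10.
The resulting polynomial has degree 3 and real coefficients as required.

p(z) = z^3 -8·z^2 + 17·z -10.


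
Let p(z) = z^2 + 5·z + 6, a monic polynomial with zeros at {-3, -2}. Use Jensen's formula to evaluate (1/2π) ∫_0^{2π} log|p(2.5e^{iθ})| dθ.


Zeros: -3, -2; r = 2.5.
Inside |z| < r: -2. Outside (|z| ≥ r): -3.
p(0) = 6, so log|p(0)| = log(6) = 1.7918.
Apply Jensen: I(r) = log|p(0)| + Σ_k log(r/|z_k|), summed over zeros inside |z| < r.
  log(r/|z_k|) for z_k = -2: log(2.5/2) = 0.2231
  Outside zeros (-3) contribute nothing to the Jensen sum.
Sum over inside zeros: 0.2231.
I(r) = log|p(0)| + (inside sum) = 1.7918 + 0.2231 = 2.0149.
Note: since some zeros are outside |z| ≤ r, the simplified n·log(r) form does NOT apply — only the inside zeros contribute.

I(r) ≈ 2.0149.


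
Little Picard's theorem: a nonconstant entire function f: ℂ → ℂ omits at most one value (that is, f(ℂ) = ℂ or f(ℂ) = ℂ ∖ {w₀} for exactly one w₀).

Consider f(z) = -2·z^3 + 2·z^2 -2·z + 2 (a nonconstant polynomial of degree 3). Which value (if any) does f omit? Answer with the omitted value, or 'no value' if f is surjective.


Little Picard bounds the complement of f(ℂ) to at most one point.
For every w ∈ ℂ, the equation p(z) − w = 0 is a nonconstant polynomial in z and hence has at least one root by the fundamental theorem of algebra. So p is surjective onto ℂ, omitting no value.

Omitted value: no value.


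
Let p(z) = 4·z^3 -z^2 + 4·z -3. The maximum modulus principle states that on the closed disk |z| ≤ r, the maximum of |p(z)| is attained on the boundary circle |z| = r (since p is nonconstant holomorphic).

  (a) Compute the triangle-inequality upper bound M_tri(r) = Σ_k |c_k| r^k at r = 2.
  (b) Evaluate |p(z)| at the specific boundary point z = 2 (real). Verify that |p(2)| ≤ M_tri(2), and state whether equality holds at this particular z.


Coefficients: c_0 = -3, c_1 = 4, c_2 = -1, c_3 = 4. Radius r = 2.
Part (a). Triangle bound: M_tri(r) = Σ_k |c_k| r^k
  = |-3|·2^0 + |4|·2^1 + |-1|·2^2 + |4|·2^3
  = 3 + 8 + 4 + 32 = 47.
This bounds M(r) := max_{|z|=r} |p(z)| from above; equality holds iff all terms c_k z^k can be made to align in phase at a single z on |z|=r.
Part (b). At z = 2 (real, on the circle |z| = r):
  p(2) = (-3)·2^0 + (4)·2^1 + (-1)·2^2 + (4)·2^3 = 33.
  |p(2)| = 33.
Check: |p(2)| = 33 ≤ 47 = M_tri(2). ✓ Equality does not hold at z = 2 (the coefficients have mixed signs, so the terms do not all align in phase there).

M_tri(2) = 47; |p(2)| = 33; equality at z=2: no.


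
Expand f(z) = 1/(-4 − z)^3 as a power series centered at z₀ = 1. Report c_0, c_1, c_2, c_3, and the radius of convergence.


Let w = z − z₀, so z = z₀ + w.
Then -4 − z = -4 − (z₀ + w) = (-4 − z₀) − w = -5 − w.
f(z) = 1/(-5 − w)^3 = (1/(-5)^3) · (1 − w/(-5))^{−3}.
By the binomial series (1−u)^{−3} = Σ_{n≥0} C(n+2, 2) u^n for |u|<1, with u = w/(-5):
  c_n = C(n+2, 2) / (-5)^(n+3).
  c_0 = 1/(-5)^3 = -1/125.
  c_1 = 3/(-5)^4 = 3/625.
  c_2 = 6/(-5)^5 = -6/3125.
  c_3 = 10/(-5)^6 = 2/3125.
The series is valid for |w/d| < 1, i.e. |z − z₀| < |d|.
Radius of convergence: R = |-4 − z₀| = |-5| = 5 (distance from z₀ to the singularity z = -4).

c_0 = -1/125, c_1 = 3/625, c_2 = -6/3125, c_3 = 2/3125; R = 5.


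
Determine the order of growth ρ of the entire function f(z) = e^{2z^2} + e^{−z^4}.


Each summand is entire of order 2 and 4 respectively (as in the single-exponential case). The order of a sum is at most the max of the orders, so ρ ≤ 4. For the lower bound: on |z|=r choose arg z so that -1z^4 is real positive; then |e^{-1z^4}| = e^{1r^4} while |e^{2z^2}| ≤ e^{2r^2} = o(e^{1r^4}). So |f| ≥ e^{1r^4}(1 − o(1)) and ρ ≥ 4. Hence ρ = max(2, 4) = 4.
Therefore ρ = 4.

Order ρ = 4.


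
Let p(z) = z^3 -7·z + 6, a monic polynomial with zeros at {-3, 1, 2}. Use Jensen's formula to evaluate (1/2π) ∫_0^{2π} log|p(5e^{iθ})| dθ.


Zeros: -3, 1, 2; r = 5.
Inside |z| < r: -3, 1, 2. Outside (|z| ≥ r): ∅.
p(0) = 6, so log|p(0)| = log(6) = 1.7918.
Apply Jensen: I(r) = log|p(0)| + Σ_k log(r/|z_k|), summed over zeros inside |z| < r.
  log(r/|z_k|) for z_k = -3: log(5/3) = 0.5108
  log(r/|z_k|) for z_k = 1: log(5/1) = 1.6094
  log(r/|z_k|) for z_k = 2: log(5/2) = 0.9163
Sum over inside zeros: 3.0366.
I(r) = log|p(0)| + (inside sum) = 1.7918 + 3.0366 = 4.8283.
Closed form (all zeros inside, monic): I(r) = n·log(r) = 3·log(5) = 4.8283. ✓

I(r) ≈ 4.8283.


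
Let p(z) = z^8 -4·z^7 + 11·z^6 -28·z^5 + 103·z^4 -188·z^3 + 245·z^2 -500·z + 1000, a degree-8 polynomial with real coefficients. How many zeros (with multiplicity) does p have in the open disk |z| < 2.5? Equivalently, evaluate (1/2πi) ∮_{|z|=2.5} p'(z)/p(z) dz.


The zeros of p are: (-1 + 2i), (-1 - 2i), (2 + 1i), (2 - 1i), (-1 + 2i), (-1 - 2i), (2 + 2i), (2 - 2i).
Their magnitudes are: 2.236, 2.236, 2.236, 2.236, 2.236, 2.236, 2.828, 2.828.
Zeros with |z| < R = 2.5: (-1 + 2i), (-1 - 2i), (2 + 1i), (2 - 1i), (-1 + 2i), (-1 - 2i).
Count = 6.
By the argument principle, (1/2πi) ∮_{|z|=R} p'(z)/p(z) dz equals exactly this count.

Number of zeros inside |z| < 2.5: 6.


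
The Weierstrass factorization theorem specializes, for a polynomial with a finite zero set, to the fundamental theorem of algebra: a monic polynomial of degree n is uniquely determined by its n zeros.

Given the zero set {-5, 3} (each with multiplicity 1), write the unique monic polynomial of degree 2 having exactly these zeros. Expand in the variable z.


The polynomial is p(z) = ∏_{α ∈ S} (z − α), where S = {-5, 3}.
Expanding the product yields: p(z) = z^2 + 2·z -15.
The resulting polynomial has degree 2 and real coefficients as required.

p(z) = z^2 + 2·z -15.


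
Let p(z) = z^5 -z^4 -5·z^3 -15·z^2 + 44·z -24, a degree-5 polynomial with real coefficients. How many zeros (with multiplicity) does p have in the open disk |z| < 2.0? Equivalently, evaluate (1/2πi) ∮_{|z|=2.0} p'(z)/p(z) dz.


The zeros of p are: 1, 3, (-2 + 2i), (-2 - 2i), 1.
Their magnitudes are: 1, 3, 2.828, 2.828, 1.
Zeros with |z| < R = 2.0: 1, 1.
Count = 2.
By the argument principle, (1/2πi) ∮_{|z|=R} p'(z)/p(z) dz equals exactly this count.

Number of zeros inside |z| < 2.0: 2.


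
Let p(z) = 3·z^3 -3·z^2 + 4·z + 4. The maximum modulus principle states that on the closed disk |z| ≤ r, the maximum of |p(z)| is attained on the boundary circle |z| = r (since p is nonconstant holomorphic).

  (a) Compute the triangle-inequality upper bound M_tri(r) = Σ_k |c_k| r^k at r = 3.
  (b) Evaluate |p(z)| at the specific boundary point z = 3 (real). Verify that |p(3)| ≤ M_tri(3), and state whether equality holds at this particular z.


Coefficients: c_0 = 4, c_1 = 4, c_2 = -3, c_3 = 3. Radius r = 3.
Part (a). Triangle bound: M_tri(r) = Σ_k |c_k| r^k
  = |4|·3^0 + |4|·3^1 + |-3|·3^2 + |3|·3^3
  = 4 + 12 + 27 + 81 = 124.
This bounds M(r) := max_{|z|=r} |p(z)| from above; equality holds iff all terms c_k z^k can be made to align in phase at a single z on |z|=r.
Part (b). At z = 3 (real, on the circle |z| = r):
  p(3) = (4)·3^0 + (4)·3^1 + (-3)·3^2 + (3)·3^3 = 70.
  |p(3)| = 70.
Check: |p(3)| = 70 ≤ 124 = M_tri(3). ✓ Equality does not hold at z = 3 (the coefficients have mixed signs, so the terms do not all align in phase there).

M_tri(3) = 124; |p(3)| = 70; equality at z=3: no.


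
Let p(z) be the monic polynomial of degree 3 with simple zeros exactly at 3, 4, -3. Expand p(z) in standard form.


The polynomial is p(z) = ∏_{α ∈ S} (z − α), where S = {3, 4, -3}.
Expanding the product yields: p(z) = z^3 -4·z^2 -9·z + 36.
The resulting polynomial has degree 3 and real coefficients as required.

p(z) = z^3 -4·z^2 -9·z + 36.


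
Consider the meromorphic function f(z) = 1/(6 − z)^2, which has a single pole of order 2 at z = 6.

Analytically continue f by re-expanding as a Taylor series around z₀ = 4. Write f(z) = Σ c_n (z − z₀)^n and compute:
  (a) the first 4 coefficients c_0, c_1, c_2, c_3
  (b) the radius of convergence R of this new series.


Let w = z − z₀, so z = z₀ + w.
Then 6 − z = 6 − (z₀ + w) = (6 − z₀) − w = 2 − w.
f(z) = 1/(2 − w)^2 = (1/(2)^2) · (1 − w/(2))^{−2}.
By the binomial series (1−u)^{−2} = Σ_{n≥0} C(n+1, 1) u^n for |u|<1, with u = w/(2):
  c_n = C(n+1, 1) / (2)^(n+2).
  c_0 = 1/(2)^2 = 1/4.
  c_1 = 2/(2)^3 = 1/4.
  c_2 = 3/(2)^4 = 3/16.
  c_3 = 4/(2)^5 = 1/8.
The series is valid for |w/d| < 1, i.e. |z − z₀| < |d|.
Radius of convergence: R = |6 − z₀| = |2| = 2 (distance from z₀ to the singularity z = 6).

c_0 = 1/4, c_1 = 1/4, c_2 = 3/16, c_3 = 1/8; R = 2.


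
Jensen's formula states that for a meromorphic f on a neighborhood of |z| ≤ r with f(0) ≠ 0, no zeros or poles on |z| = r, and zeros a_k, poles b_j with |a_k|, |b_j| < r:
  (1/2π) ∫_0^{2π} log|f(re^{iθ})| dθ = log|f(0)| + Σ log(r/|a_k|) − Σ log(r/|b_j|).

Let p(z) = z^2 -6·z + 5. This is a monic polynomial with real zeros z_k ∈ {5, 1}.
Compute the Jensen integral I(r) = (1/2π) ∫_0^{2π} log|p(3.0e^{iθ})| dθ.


Zeros: 1, 5; r = 3.0.
Inside |z| < r: 1. Outside (|z| ≥ r): 5.
p(0) = 5, so log|p(0)| = log(5) = 1.6094.
Apply Jensen: I(r) = log|p(0)| + Σ_k log(r/|z_k|), summed over zeros inside |z| < r.
  log(r/|z_k|) for z_k = 1: log(3.0/1) = 1.0986
  Outside zeros (5) contribute nothing to the Jensen sum.
Sum over inside zeros: 1.0986.
I(r) = log|p(0)| + (inside sum) = 1.6094 + 1.0986 = 2.7081.
Note: since some zeros are outside |z| ≤ r, the simplified n·log(r) form does NOT apply — only the inside zeros contribute.

I(r) ≈ 2.7081.


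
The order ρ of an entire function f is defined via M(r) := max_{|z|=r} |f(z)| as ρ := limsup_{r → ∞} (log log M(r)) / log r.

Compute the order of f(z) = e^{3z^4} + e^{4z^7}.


Each summand is entire of order 4 and 7 respectively (as in the single-exponential case). The order of a sum is at most the max of the orders, so ρ ≤ 7. For the lower bound: on |z|=r choose arg z so that 4z^7 is real positive; then |e^{4z^7}| = e^{4r^7} while |e^{3z^4}| ≤ e^{3r^4} = o(e^{4r^7}). So |f| ≥ e^{4r^7}(1 − o(1)) and ρ ≥ 7. Hence ρ = max(4, 7) = 7.
Therefore ρ = 7.

Order ρ = 7.


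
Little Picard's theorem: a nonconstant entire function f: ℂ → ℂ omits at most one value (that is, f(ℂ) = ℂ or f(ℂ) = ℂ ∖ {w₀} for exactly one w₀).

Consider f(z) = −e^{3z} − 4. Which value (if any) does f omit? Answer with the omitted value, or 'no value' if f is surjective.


Little Picard bounds the complement of f(ℂ) to at most one point.
e^{3z} is never zero on ℂ, so -1·e^{3z} takes every value in ℂ ∖ {0}. Adding -4 shifts the range to ℂ ∖ {-4}. Thus f omits exactly the value -4.

Omitted value: -4.


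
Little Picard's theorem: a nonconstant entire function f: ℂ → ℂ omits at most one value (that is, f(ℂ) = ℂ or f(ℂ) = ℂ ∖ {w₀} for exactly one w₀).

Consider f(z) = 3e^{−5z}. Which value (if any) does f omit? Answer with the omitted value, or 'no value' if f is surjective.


Little Picard bounds the complement of f(ℂ) to at most one point.
e^{−5z} is never zero on ℂ, so 3·e^{−5z} takes every value in ℂ ∖ {0}. Adding 0 shifts the range to ℂ ∖ {0}. Thus f omits exactly the value 0.

Omitted value: 0.


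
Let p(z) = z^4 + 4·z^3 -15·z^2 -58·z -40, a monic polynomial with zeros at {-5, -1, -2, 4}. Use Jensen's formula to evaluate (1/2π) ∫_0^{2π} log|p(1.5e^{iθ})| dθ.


Zeros: -5, -2, -1, 4; r = 1.5.
Inside |z| < r: -1. Outside (|z| ≥ r): -5, -2, 4.
p(0) = -40, so log|p(0)| = log(40) = 3.6889.
Apply Jensen: I(r) = log|p(0)| + Σ_k log(r/|z_k|), summed over zeros inside |z| < r.
  log(r/|z_k|) for z_k = -1: log(1.5/1) = 0.4055
  Outside zeros (-5, -2, 4) contribute nothing to the Jensen sum.
Sum over inside zeros: 0.4055.
I(r) = log|p(0)| + (inside sum) = 3.6889 + 0.4055 = 4.0943.
Note: since some zeros are outside |z| ≤ r, the simplified n·log(r) form does NOT apply — only the inside zeros contribute.

I(r) ≈ 4.0943.


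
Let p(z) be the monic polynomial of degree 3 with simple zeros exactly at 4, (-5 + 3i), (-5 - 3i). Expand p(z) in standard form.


The polynomial is p(z) = ∏_{α ∈ S} (z − α), where S = {4, (-5 + 3i), (-5 - 3i)}.
Expanding the product yields: p(z) = z^3 + 6·z^2 -6·z -136.
Note conjugate pairs combine to real quadratics: (z − (-5+3i))(z − (-5−3i)) = z² + 10z + 34.
The resulting polynomial has degree 3 and real coefficients as required.

p(z) = z^3 + 6·z^2 -6·z -136.


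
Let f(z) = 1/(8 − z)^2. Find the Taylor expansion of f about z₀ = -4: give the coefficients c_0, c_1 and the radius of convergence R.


Let w = z − z₀, so z = z₀ + w.
Then 8 − z = 8 − (z₀ + w) = (8 − z₀) − w = 12 − w.
f(z) = 1/(12 − w)^2 = (1/(12)^2) · (1 − w/(12))^{−2}.
By the binomial series (1−u)^{−2} = Σ_{n≥0} C(n+1, 1) u^n for |u|<1, with u = w/(12):
  c_n = C(n+1, 1) / (12)^(n+2).
  c_0 = 1/(12)^2 = 1/144.
  c_1 = 2/(12)^3 = 1/864.
The series is valid for |w/d| < 1, i.e. |z − z₀| < |d|.
Radius of convergence: R = |8 − z₀| = |12| = 12 (distance from z₀ to the singularity z = 8).

c_0 = 1/144, c_1 = 1/864; R = 12.


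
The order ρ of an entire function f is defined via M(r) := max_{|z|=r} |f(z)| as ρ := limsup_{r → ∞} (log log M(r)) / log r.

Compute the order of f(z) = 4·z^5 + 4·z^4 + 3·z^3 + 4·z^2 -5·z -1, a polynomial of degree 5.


|f(z)| ≤ Σ|c_k|·r^k = O(r^5) as r → ∞. Polynomial growth is O(e^{r^ε}) for every ε > 0 (since r^5/e^{r^ε} → 0), so ρ ≤ ε for all ε > 0, i.e. ρ = 0. Every nonconstant polynomial has order 0.
Therefore ρ = 0.

Order ρ = 0.


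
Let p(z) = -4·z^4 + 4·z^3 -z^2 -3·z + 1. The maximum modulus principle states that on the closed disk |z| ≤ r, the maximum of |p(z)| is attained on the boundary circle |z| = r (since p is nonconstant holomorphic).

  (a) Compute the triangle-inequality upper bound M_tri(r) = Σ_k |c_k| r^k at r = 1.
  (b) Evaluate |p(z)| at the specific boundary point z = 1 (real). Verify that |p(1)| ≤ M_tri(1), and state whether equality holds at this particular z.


Coefficients: c_0 = 1, c_1 = -3, c_2 = -1, c_3 = 4, c_4 = -4. Radius r = 1.
Part (a). Triangle bound: M_tri(r) = Σ_k |c_k| r^k
  = |1|·1^0 + |-3|·1^1 + |-1|·1^2 + |4|·1^3 + |-4|·1^4
  = 1 + 3 + 1 + 4 + 4 = 13.
This bounds M(r) := max_{|z|=r} |p(z)| from above; equality holds iff all terms c_k z^k can be made to align in phase at a single z on |z|=r.
Part (b). At z = 1 (real, on the circle |z| = r):
  p(1) = (1)·1^0 + (-3)·1^1 + (-1)·1^2 + (4)·1^3 + (-4)·1^4 = -3.
  |p(1)| = 3.
Check: |p(1)| = 3 ≤ 13 = M_tri(1). ✓ Equality does not hold at z = 1 (the coefficients have mixed signs, so the terms do not all align in phase there).

M_tri(1) = 13; |p(1)| = 3; equality at z=1: no.


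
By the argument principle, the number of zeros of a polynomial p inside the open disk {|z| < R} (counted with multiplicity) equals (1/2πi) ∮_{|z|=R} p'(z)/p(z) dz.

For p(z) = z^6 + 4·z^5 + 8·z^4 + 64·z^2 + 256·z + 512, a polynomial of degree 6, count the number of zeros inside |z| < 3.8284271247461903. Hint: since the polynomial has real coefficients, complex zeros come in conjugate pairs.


The zeros of p are: (2 + 2i), (2 - 2i), (-2 + 2i), (-2 - 2i), (-2 + 2i), (-2 - 2i).
Their magnitudes are: 2.828, 2.828, 2.828, 2.828, 2.828, 2.828.
Zeros with |z| < R = 3.8284271247461903: (2 + 2i), (2 - 2i), (-2 + 2i), (-2 - 2i), (-2 + 2i), (-2 - 2i).
Count = 6.
By the argument principle, (1/2πi) ∮_{|z|=R} p'(z)/p(z) dz equals exactly this count.

Number of zeros inside |z| < 3.8284271247461903: 6.


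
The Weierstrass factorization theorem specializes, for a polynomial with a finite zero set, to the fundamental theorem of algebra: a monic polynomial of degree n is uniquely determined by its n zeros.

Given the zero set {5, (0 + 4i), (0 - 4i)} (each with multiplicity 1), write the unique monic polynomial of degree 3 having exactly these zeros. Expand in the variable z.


The polynomial is p(z) = ∏_{α ∈ S} (z − α), where S = {5, (0 + 4i), (0 - 4i)}.
Expanding the product yields: p(z) = z^3 -5·z^2 + 16·z -80.
Note conjugate pairs combine to real quadratics: (z − (0+4i))(z − (0−4i)) = z² + 16.
The resulting polynomial has degree 3 and real coefficients as required.

p(z) = z^3 -5·z^2 + 16·z -80.


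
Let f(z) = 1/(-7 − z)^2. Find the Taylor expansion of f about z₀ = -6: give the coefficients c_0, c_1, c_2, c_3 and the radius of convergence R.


Let w = z − z₀, so z = z₀ + w.
Then -7 − z = -7 − (z₀ + w) = (-7 − z₀) − w = -1 − w.
f(z) = 1/(-1 − w)^2 = (1/(-1)^2) · (1 − w/(-1))^{−2}.
By the binomial series (1−u)^{−2} = Σ_{n≥0} C(n+1, 1) u^n for |u|<1, with u = w/(-1):
  c_n = C(n+1, 1) / (-1)^(n+2).
  c_0 = 1/(-1)^2 = 1.
  c_1 = 2/(-1)^3 = -2.
  c_2 = 3/(-1)^4 = 3.
  c_3 = 4/(-1)^5 = -4.
The series is valid for |w/d| < 1, i.e. |z − z₀| < |d|.
Radius of convergence: R = |-7 − z₀| = |-1| = 1 (distance from z₀ to the singularity z = -7).

c_0 = 1, c_1 = -2, c_2 = 3, c_3 = -4; R = 1.


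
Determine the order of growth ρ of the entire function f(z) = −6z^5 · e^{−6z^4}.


M(r) = max_{|z|=r} |-6|·|z|^5·|e^{−6z^4}| = 6·r^5 · e^{6r^4} (the factors attain their maxima compatibly on |z|=r). Then log M(r) = log 6 + 5·log r + 6r^4, dominated by the last term, so log log M(r) ~ 4·log r. The polynomial factor -6z^5 contributes only a log r term and does not affect the order. ρ = 4.
Therefore ρ = 4.

Order ρ = 4.


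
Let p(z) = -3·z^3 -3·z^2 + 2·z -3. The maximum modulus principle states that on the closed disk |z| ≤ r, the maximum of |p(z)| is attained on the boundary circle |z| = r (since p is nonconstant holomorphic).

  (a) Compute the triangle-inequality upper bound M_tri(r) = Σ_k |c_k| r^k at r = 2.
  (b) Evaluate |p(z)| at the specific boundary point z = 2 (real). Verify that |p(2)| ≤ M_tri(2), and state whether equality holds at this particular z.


Coefficients: c_0 = -3, c_1 = 2, c_2 = -3, c_3 = -3. Radius r = 2.
Part (a). Triangle bound: M_tri(r) = Σ_k |c_k| r^k
  = |-3|·2^0 + |2|·2^1 + |-3|·2^2 + |-3|·2^3
  = 3 + 4 + 12 + 24 = 43.
This bounds M(r) := max_{|z|=r} |p(z)| from above; equality holds iff all terms c_k z^k can be made to align in phase at a single z on |z|=r.
Part (b). At z = 2 (real, on the circle |z| = r):
  p(2) = (-3)·2^0 + (2)·2^1 + (-3)·2^2 + (-3)·2^3 = -35.
  |p(2)| = 35.
Check: |p(2)| = 35 ≤ 43 = M_tri(2). ✓ Equality does not hold at z = 2 (the coefficients have mixed signs, so the terms do not all align in phase there).

M_tri(2) = 43; |p(2)| = 35; equality at z=2: no.


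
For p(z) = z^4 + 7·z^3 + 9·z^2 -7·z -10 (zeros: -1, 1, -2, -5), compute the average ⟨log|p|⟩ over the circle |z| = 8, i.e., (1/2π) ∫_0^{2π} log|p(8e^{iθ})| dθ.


Zeros: -5, -2, -1, 1; r = 8.
Inside |z| < r: -5, -2, -1, 1. Outside (|z| ≥ r): ∅.
p(0) = -10, so log|p(0)| = log(10) = 2.3026.
Apply Jensen: I(r) = log|p(0)| + Σ_k log(r/|z_k|), summed over zeros inside |z| < r.
  log(r/|z_k|) for z_k = -1: log(8/1) = 2.0794
  log(r/|z_k|) for z_k = 1: log(8/1) = 2.0794
  log(r/|z_k|) for z_k = -2: log(8/2) = 1.3863
  log(r/|z_k|) for z_k = -5: log(8/5) = 0.4700
Sum over inside zeros: 6.0152.
I(r) = log|p(0)| + (inside sum) = 2.3026 + 6.0152 = 8.3178.
Closed form (all zeros inside, monic): I(r) = n·log(r) = 4·log(8) = 8.3178. ✓

I(r) ≈ 8.3178.


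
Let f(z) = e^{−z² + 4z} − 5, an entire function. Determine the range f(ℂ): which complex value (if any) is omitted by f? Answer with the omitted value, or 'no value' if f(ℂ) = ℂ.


Little Picard bounds the complement of f(ℂ) to at most one point.
The exponent g(z) = −z² + 4z is a nonconstant polynomial, hence surjective onto ℂ. So e^{g(z)} takes every value in {e^w : w ∈ ℂ} = ℂ ∖ {0}. Adding -5 shifts the range to ℂ ∖ {-5}. f omits exactly -5.

Omitted value: -5.


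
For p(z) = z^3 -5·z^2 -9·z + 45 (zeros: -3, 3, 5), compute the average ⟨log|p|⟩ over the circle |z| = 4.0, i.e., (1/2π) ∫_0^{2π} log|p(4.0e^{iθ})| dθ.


Zeros: -3, 3, 5; r = 4.0.
Inside |z| < r: -3, 3. Outside (|z| ≥ r): 5.
p(0) = 45, so log|p(0)| = log(45) = 3.8067.
Apply Jensen: I(r) = log|p(0)| + Σ_k log(r/|z_k|), summed over zeros inside |z| < r.
  log(r/|z_k|) for z_k = -3: log(4.0/3) = 0.2877
  log(r/|z_k|) for z_k = 3: log(4.0/3) = 0.2877
  Outside zeros (5) contribute nothing to the Jensen sum.
Sum over inside zeros: 0.5754.
I(r) = log|p(0)| + (inside sum) = 3.8067 + 0.5754 = 4.3820.
Note: since some zeros are outside |z| ≤ r, the simplified n·log(r) form does NOT apply — only the inside zeros contribute.

I(r) ≈ 4.3820.
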